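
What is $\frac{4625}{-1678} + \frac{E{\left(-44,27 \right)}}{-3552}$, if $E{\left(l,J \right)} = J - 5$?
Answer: $- \frac{4116229}{1490064} \approx -2.7625$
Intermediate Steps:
$E{\left(l,J \right)} = -5 + J$
$\frac{4625}{-1678} + \frac{E{\left(-44,27 \right)}}{-3552} = \frac{4625}{-1678} + \frac{-5 + 27}{-3552} = 4625 \left(- \frac{1}{1678}\right) + 22 \left(- \frac{1}{3552}\right) = - \frac{4625}{1678} - \frac{11}{1776} = - \frac{4116229}{1490064}$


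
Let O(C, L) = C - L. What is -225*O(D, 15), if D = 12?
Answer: 675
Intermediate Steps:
-225*O(D, 15) = -225*(12 - 1*15) = -225*(12 - 15) = -225*(-3) = 675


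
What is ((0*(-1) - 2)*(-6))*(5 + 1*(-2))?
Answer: 36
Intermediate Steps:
((0*(-1) - 2)*(-6))*(5 + 1*(-2)) = ((0 - 2)*(-6))*(5 - 2) = -2*(-6)*3 = 12*3 = 36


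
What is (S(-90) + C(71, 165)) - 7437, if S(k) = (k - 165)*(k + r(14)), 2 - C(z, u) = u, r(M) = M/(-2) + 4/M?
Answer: 119435/7 ≈ 17062.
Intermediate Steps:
r(M) = 4/M - M/2 (r(M) = M*(-1/2) + 4/M = -M/2 + 4/M = 4/M - M/2)
C(z, u) = 2 - u
S(k) = (-165 + k)*(-47/7 + k) (S(k) = (k - 165)*(k + (4/14 - 1/2*14)) = (-165 + k)*(k + (4*(1/14) - 7)) = (-165 + k)*(k + (2/7 - 7)) = (-165 + k)*(k - 47/7) = (-165 + k)*(-47/7 + k))
(S(-90) + C(71, 165)) - 7437 = ((7755/7 + (-90)**2 - 1202/7*(-90)) + (2 - 1*165)) - 7437 = ((7755/7 + 8100 + 108180/7) + (2 - 165)) - 7437 = (172635/7 - 163) - 7437 = 171494/7 - 7437 = 119435/7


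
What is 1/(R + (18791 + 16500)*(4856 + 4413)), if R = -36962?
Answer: 1/327075317 ≈ 3.0574e-9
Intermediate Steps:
1/(R + (18791 + 16500)*(4856 + 4413)) = 1/(-36962 + (18791 + 16500)*(4856 + 4413)) = 1/(-36962 + 35291*9269) = 1/(-36962 + 327112279) = 1/327075317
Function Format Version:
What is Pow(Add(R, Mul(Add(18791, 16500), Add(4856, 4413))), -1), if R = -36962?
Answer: Rational(1, 327075317) ≈ 3.0574e-9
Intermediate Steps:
Pow(Add(R, Mul(Add(18791, 16500), Add(4856, 4413))), -1) = Pow(Add(-36962, Mul(Add(18791, 16500), Add(4856, 4413))), -1) = Pow(Add(-36962, Mul(35291, 9269)), -1) = Pow(Add(-36962, 327112279), -1) = Pow(327075317, -1) = Rational(1, 327075317)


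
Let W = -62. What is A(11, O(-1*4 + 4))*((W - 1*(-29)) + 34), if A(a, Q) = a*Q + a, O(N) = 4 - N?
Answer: 55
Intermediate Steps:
A(a, Q) = a + Q*a (A(a, Q) = Q*a + a = a + Q*a)
A(11, O(-1*4 + 4))*((W - 1*(-29)) + 34) = (11*(1 + (4 - (-1*4 + 4))))*((-62 - 1*(-29)) + 34) = (11*(1 + (4 - (-4 + 4))))*((-62 + 29) + 34) = (11*(1 + (4 - 1*0)))*(-33 + 34) = (11*(1 + (4 + 0)))*1 = (11*(1 + 4))*1 = (11*5)*1 = 55*1 = 55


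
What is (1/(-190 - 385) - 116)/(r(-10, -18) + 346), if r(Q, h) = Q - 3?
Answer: -66701/191475 ≈ -0.34835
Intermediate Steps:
r(Q, h) = -3 + Q
(1/(-190 - 385) - 116)/(r(-10, -18) + 346) = (1/(-190 - 385) - 116)/((-3 - 10) + 346) = (1/(-575) - 116)/(-13 + 346) = (-1/575 - 116)/333 = -66701/575*1/333 = -66701/191475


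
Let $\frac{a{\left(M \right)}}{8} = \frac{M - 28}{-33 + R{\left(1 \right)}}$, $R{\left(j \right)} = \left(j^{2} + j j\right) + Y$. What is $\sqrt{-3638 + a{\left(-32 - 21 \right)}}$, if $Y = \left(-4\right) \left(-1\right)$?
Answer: $i \sqrt{3614} \approx 60.117 i$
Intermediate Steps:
$Y = 4$
$R{\left(j \right)} = 4 + 2 j^{2}$ ($R{\left(j \right)} = \left(j^{2} + j j\right) + 4 = \left(j^{2} + j^{2}\right) + 4 = 2 j^{2} + 4 = 4 + 2 j^{2}$)
$a{\left(M \right)} = \frac{224}{27} - \frac{8 M}{27}$ ($a{\left(M \right)} = 8 \frac{M - 28}{-33 + \left(4 + 2 \cdot 1^{2}\right)} = 8 \frac{-28 + M}{-33 + \left(4 + 2 \cdot 1\right)} = 8 \frac{-28 + M}{-33 + \left(4 + 2\right)} = 8 \frac{-28 + M}{-33 + 6} = 8 \frac{-28 + M}{-27} = 8 \left(-28 + M\right) \left(- \frac{1}{27}\right) = 8 \left(\frac{28}{27} - \frac{M}{27}\right) = \frac{224}{27} - \frac{8 M}{27}$)
$\sqrt{-3638 + a{\left(-32 - 21 \right)}} = \sqrt{-3638 - \left(- \frac{224}{27} + \frac{8 \left(-32 - 21\right)}{27}\right)} = \sqrt{-3638 + \left(\frac{224}{27} - - \frac{424}{27}\right)} = \sqrt{-3638 + \left(\frac{224}{27} + \frac{424}{27}\right)} = \sqrt{-3638 + 24} = \sqrt{-3614} = i \sqrt{3614}$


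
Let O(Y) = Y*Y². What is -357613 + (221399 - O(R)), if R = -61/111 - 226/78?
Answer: -15153968306862/111284641 ≈ -1.3617e+5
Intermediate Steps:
R = -1658/481 (R = -61*1/111 - 226*1/78 = -61/111 - 113/39 = -1658/481 ≈ -3.4470)
O(Y) = Y³
-357613 + (221399 - O(R)) = -357613 + (221399 - (-1658/481)³) = -357613 + (221399 - 1*(-4557782312/111284641)) = -357613 + (221399 + 4557782312/111284641) = -357613 + 24642866015071/111284641 = -15153968306862/111284641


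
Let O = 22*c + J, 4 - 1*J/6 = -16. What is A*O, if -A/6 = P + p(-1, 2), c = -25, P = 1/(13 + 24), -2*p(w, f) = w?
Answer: 50310/37 ≈ 1359.7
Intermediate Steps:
J = 120 (J = 24 - 6*(-16) = 24 + 96 = 120)
p(w, f) = -w/2
P = 1/37 ≈ 0.027027
A = -117/37 (A = -6*(1/37 - 1/2*(-1)) = -6*(1/37 + 1/2) = -6*39/74 = -117/37 ≈ -3.1622)
O = -430 (O = 22*(-25) + 120 = -550 + 120 = -430)
A*O = -117/37*(-430) = 50310/37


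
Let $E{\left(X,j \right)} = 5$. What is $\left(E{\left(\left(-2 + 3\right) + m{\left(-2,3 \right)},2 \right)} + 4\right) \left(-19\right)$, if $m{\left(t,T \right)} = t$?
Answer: $-171$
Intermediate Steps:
$\left(E{\left(\left(-2 + 3\right) + m{\left(-2,3 \right)},2 \right)} + 4\right) \left(-19\right) = \left(5 + 4\right) \left(-19\right) = 9 \left(-19\right) = -171$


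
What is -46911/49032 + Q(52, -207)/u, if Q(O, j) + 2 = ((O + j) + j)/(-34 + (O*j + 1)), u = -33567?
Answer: -209883698365/219386661528 ≈ -0.95668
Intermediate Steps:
Q(O, j) = -2 + (O + 2*j)/(-33 + O*j) (Q(O, j) = -2 + ((O + j) + j)/(-34 + (O*j + 1)) = -2 + (O + 2*j)/(-34 + (1 + O*j)) = -2 + (O + 2*j)/(-33 + O*j))
-46911/49032 + Q(52, -207)/u = -46911/49032 + ((66 + 52 + 2*(-207) - 2*52*(-207))/(-33 + 52*(-207)))/(-33567) = -46911*1/49032 + ((66 + 52 - 414 + 21528)/(-33 - 10764))*(-1/33567) = -15637/16344 + (21232/(-10797))*(-1/33567) = -15637/16344 - 1/10797*21232*(-1/33567) = -15637/16344 - 21232/10797*(-1/33567) = -15637/16344 + 21232/362422899 = -209883698365/219386661528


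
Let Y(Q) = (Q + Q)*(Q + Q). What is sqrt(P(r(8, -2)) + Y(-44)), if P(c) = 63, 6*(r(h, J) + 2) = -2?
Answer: sqrt(7807) ≈ 88.357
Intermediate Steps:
r(h, J) = -7/3 (r(h, J) = -2 + (1/6)*(-2) = -2 - 1/3 = -7/3)
Y(Q) = 4*Q**2 (Y(Q) = (2*Q)*(2*Q) = 4*Q**2)
sqrt(P(r(8, -2)) + Y(-44)) = sqrt(63 + 4*(-44)**2) = sqrt(63 + 4*1936) = sqrt(63 + 7744) = sqrt(7807)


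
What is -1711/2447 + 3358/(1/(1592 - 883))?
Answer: 5825869723/2447 ≈ 2.3808e+6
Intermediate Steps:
-1711/2447 + 3358/(1/(1592 - 883)) = -1711*1/2447 + 3358/(1/709) = -1711/2447 + 3358/(1/709) = -1711/2447 + 3358*709 = -1711/2447 + 2380822 = 5825869723/2447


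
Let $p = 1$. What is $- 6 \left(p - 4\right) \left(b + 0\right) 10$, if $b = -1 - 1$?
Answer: $-360$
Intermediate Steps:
$b = -2$
$- 6 \left(p - 4\right) \left(b + 0\right) 10 = - 6 \left(1 - 4\right) \left(-2 + 0\right) 10 = - 6 \left(\left(-3\right) \left(-2\right)\right) 10 = \left(-6\right) 6 \cdot 10 = \left(-36\right) 10 = -360$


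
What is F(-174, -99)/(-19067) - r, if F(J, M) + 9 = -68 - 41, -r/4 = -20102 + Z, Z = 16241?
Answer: -294470630/19067 ≈ -15444.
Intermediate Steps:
r = 15444 (r = -4*(-20102 + 16241) = -4*(-3861) = 15444)
F(J, M) = -118 (F(J, M) = -9 + (-68 - 41) = -9 - 109 = -118)
F(-174, -99)/(-19067) - r = -118/(-19067) - 1*15444 = -118*(-1/19067) - 15444 = 118/19067 - 15444 = -294470630/19067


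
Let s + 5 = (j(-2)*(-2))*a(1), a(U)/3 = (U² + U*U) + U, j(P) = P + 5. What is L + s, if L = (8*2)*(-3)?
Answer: -107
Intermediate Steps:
j(P) = 5 + P
a(U) = 3*U + 6*U² (a(U) = 3*((U² + U*U) + U) = 3*((U² + U²) + U) = 3*(2*U² + U) = 3*(U + 2*U²) = 3*U + 6*U²)
L = -48 (L = 16*(-3) = -48)
s = -59 (s = -5 + ((5 - 2)*(-2))*(3*1*(1 + 2*1)) = -5 + (3*(-2))*(3*1*(1 + 2)) = -5 - 18*3 = -5 - 6*9 = -5 - 54 = -59)
L + s = -48 - 59 = -107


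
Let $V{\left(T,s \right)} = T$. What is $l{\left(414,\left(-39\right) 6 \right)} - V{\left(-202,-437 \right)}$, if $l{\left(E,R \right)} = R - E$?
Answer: $-446$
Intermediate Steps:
$l{\left(414,\left(-39\right) 6 \right)} - V{\left(-202,-437 \right)} = \left(\left(-39\right) 6 - 414\right) - -202 = \left(-234 - 414\right) + 202 = -648 + 202 = -446$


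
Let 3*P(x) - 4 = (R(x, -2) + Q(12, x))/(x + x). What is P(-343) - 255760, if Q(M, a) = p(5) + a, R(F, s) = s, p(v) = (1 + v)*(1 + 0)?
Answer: -526350997/2058 ≈ -2.5576e+5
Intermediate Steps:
p(v) = 1 + v (p(v) = (1 + v)*1 = 1 + v)
Q(M, a) = 6 + a (Q(M, a) = (1 + 5) + a = 6 + a)
P(x) = 4/3 + (4 + x)/(6*x) (P(x) = 4/3 + ((-2 + (6 + x))/(x + x))/3 = 4/3 + ((4 + x)/((2*x)))/3 = 4/3 + ((4 + x)*(1/(2*x)))/3 = 4/3 + ((4 + x)/(2*x))/3 = 4/3 + (4 + x)/(6*x))
P(-343) - 255760 = (1/6)*(4 + 9*(-343))/(-343) - 255760 = (1/6)*(-1/343)*(4 - 3087) - 255760 = (1/6)*(-1/343)*(-3083) - 255760 = 3083/2058 - 255760 = -526350997/2058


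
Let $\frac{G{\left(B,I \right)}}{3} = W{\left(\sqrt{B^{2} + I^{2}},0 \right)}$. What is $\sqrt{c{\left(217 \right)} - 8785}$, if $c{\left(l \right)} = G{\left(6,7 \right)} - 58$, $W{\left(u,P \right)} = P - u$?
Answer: $\sqrt{-8843 - 3 \sqrt{85}} \approx 94.184 i$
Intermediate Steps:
$G{\left(B,I \right)} = - 3 \sqrt{B^{2} + I^{2}}$ ($G{\left(B,I \right)} = 3 \left(0 - \sqrt{B^{2} + I^{2}}\right) = 3 \left(- \sqrt{B^{2} + I^{2}}\right) = - 3 \sqrt{B^{2} + I^{2}}$)
$c{\left(l \right)} = -58 - 3 \sqrt{85}$ ($c{\left(l \right)} = - 3 \sqrt{6^{2} + 7^{2}} - 58 = - 3 \sqrt{36 + 49} - 58 = - 3 \sqrt{85} - 58 = -58 - 3 \sqrt{85}$)
$\sqrt{c{\left(217 \right)} - 8785} = \sqrt{\left(-58 - 3 \sqrt{85}\right) - 8785} = \sqrt{-8843 - 3 \sqrt{85}}$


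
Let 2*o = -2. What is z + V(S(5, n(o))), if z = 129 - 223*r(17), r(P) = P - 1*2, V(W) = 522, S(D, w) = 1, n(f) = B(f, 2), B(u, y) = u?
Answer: -2694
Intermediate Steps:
o = -1 (o = (1/2)*(-2) = -1)
n(f) = f
r(P) = -2 + P (r(P) = P - 2 = -2 + P)
z = -3216 (z = 129 - 223*(-2 + 17) = 129 - 223*15 = 129 - 3345 = -3216)
z + V(S(5, n(o))) = -3216 + 522 = -2694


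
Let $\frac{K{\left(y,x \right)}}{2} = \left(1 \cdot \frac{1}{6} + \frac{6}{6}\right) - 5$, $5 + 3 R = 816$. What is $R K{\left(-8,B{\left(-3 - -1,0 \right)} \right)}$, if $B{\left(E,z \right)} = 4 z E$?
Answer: $- \frac{18653}{9} \approx -2072.6$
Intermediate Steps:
$R = \frac{811}{3}$ ($R = - \frac{5}{3} + \frac{1}{3} \cdot 816 = - \frac{5}{3} + 272 = \frac{811}{3} \approx 270.33$)
$B{\left(E,z \right)} = 4 E z$
$K{\left(y,x \right)} = - \frac{23}{3}$ ($K{\left(y,x \right)} = 2 \left(\left(1 \cdot \frac{1}{6} + \frac{6}{6}\right) - 5\right) = 2 \left(\left(1 \cdot \frac{1}{6} + 6 \cdot \frac{1}{6}\right) - 5\right) = 2 \left(\left(\frac{1}{6} + 1\right) - 5\right) = 2 \left(\frac{7}{6} - 5\right) = 2 \left(- \frac{23}{6}\right) = - \frac{23}{3}$)
$R K{\left(-8,B{\left(-3 - -1,0 \right)} \right)} = \frac{811}{3} \left(- \frac{23}{3}\right) = - \frac{18653}{9}$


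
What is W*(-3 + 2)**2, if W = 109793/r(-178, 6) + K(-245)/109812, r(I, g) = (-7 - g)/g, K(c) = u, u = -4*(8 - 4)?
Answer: -18084883426/356889 ≈ -50674.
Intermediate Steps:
u = -16 (u = -4*4 = -16)
K(c) = -16
r(I, g) = (-7 - g)/g
W = -18084883426/356889 (W = 109793/(((-7 - 1*6)/6)) - 16/109812 = 109793/(((-7 - 6)/6)) - 16*1/109812 = 109793/(((1/6)*(-13))) - 4/27453 = 109793/(-13/6) - 4/27453 = 109793*(-6/13) - 4/27453 = -658758/13 - 4/27453 = -18084883426/356889 ≈ -50674.)
W*(-3 + 2)**2 = -18084883426*(-3 + 2)**2/356889 = -18084883426/356889*(-1)**2 = -18084883426/356889*1 = -18084883426/356889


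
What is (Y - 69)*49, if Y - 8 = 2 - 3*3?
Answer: -3332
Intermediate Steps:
Y = 1 (Y = 8 + (2 - 3*3) = 8 + (2 - 9) = 8 - 7 = 1)
(Y - 69)*49 = (1 - 69)*49 = -68*49 = -3332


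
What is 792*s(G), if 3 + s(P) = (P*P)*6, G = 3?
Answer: 40392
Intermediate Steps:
s(P) = -3 + 6*P**2 (s(P) = -3 + (P*P)*6 = -3 + P**2*6 = -3 + 6*P**2)
792*s(G) = 792*(-3 + 6*3**2) = 792*(-3 + 6*9) = 792*(-3 + 54) = 792*51 = 40392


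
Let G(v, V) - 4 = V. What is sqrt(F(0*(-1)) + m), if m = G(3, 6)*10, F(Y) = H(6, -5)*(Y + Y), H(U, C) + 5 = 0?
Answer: 10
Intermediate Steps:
H(U, C) = -5 (H(U, C) = -5 + 0 = -5)
G(v, V) = 4 + V
F(Y) = -10*Y (F(Y) = -5*(Y + Y) = -10*Y)
m = 100 (m = (4 + 6)*10 = 10*10 = 100)
sqrt(F(0*(-1)) + m) = sqrt(-0*(-1) + 100) = sqrt(-10*0 + 100) = sqrt(0 + 100) = sqrt(100) = 10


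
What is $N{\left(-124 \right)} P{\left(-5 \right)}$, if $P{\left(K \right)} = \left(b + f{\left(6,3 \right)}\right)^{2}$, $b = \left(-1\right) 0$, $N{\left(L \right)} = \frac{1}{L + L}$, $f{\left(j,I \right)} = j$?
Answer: $- \frac{9}{62} \approx -0.14516$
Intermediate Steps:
$N{\left(L \right)} = \frac{1}{2 L}$
$b = 0$
$P{\left(K \right)} = 36$ ($P{\left(K \right)} = \left(0 + 6\right)^{2} = 6^{2} = 36$)
$N{\left(-124 \right)} P{\left(-5 \right)} = \frac{1}{2 \left(-124\right)} 36 = \frac{1}{2} \left(- \frac{1}{124}\right) 36 = \left(- \frac{1}{248}\right) 36 = - \frac{9}{62}$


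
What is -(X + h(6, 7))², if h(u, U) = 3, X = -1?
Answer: -4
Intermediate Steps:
-(X + h(6, 7))² = -(-1 + 3)² = -1*2² = -1*4 = -4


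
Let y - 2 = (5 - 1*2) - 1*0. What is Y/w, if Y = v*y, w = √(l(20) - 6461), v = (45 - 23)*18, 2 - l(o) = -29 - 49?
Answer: -660*I*√709/709 ≈ -24.787*I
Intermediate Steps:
l(o) = 80 (l(o) = 2 - (-29 - 49) = 2 - 1*(-78) = 2 + 78 = 80)
v = 396 (v = 22*18 = 396)
y = 5 (y = 2 + ((5 - 1*2) - 1*0) = 2 + ((5 - 2) + 0) = 2 + (3 + 0) = 2 + 3 = 5)
w = 3*I*√709 (w = √(80 - 6461) = √(-6381) = 3*I*√709 ≈ 79.881*I)
Y = 1980 (Y = 396*5 = 1980)
Y/w = 1980/((3*I*√709)) = 1980*(-I*√709/2127) = -660*I*√709/709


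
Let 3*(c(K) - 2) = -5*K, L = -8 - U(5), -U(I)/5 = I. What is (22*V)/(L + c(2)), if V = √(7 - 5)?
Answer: 66*√2/47 ≈ 1.9859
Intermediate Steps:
U(I) = -5*I
V = √2 ≈ 1.4142
L = 17 (L = -8 - (-5)*5 = -8 - 1*(-25) = -8 + 25 = 17)
c(K) = 2 - 5*K/3 (c(K) = 2 + (-5*K)/3 = 2 - 5*K/3)
(22*V)/(L + c(2)) = (22*√2)/(17 + (2 - 5/3*2)) = (22*√2)/(17 + (2 - 10/3)) = (22*√2)/(17 - 4/3) = (22*√2)/(47/3) = (22*√2)*(3/47) = 66*√2/47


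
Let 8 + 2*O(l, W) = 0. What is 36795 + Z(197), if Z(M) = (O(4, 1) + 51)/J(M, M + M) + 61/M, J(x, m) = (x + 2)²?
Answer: 287054827535/7801397 ≈ 36795.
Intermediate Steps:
O(l, W) = -4 (O(l, W) = -4 + (½)*0 = -4 + 0 = -4)
J(x, m) = (2 + x)²
Z(M) = 47/(2 + M)² + 61/M (Z(M) = (-4 + 51)/((2 + M)²) + 61/M = 47/(2 + M)² + 61/M)
36795 + Z(197) = 36795 + (47/(2 + 197)² + 61/197) = 36795 + (47/199² + 61*(1/197)) = 36795 + (47*(1/39601) + 61/197) = 36795 + (47/39601 + 61/197) = 36795 + 2424920/7801397 = 287054827535/7801397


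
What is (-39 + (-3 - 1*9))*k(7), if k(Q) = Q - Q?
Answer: 0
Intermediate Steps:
k(Q) = 0
(-39 + (-3 - 1*9))*k(7) = (-39 + (-3 - 1*9))*0 = (-39 + (-3 - 9))*0 = (-39 - 12)*0 = -51*0 = 0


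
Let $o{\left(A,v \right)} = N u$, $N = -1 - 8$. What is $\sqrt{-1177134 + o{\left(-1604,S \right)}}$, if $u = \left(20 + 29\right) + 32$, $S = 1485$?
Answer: $i \sqrt{1177863} \approx 1085.3 i$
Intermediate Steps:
$u = 81$ ($u = 49 + 32 = 81$)
$N = -9$ ($N = -1 - 8 = -9$)
$o{\left(A,v \right)} = -729$ ($o{\left(A,v \right)} = \left(-9\right) 81 = -729$)
$\sqrt{-1177134 + o{\left(-1604,S \right)}} = \sqrt{-1177134 - 729} = \sqrt{-1177863} = i \sqrt{1177863}$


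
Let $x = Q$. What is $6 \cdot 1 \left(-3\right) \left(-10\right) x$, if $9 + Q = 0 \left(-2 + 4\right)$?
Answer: $-1620$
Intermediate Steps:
$Q = -9$ ($Q = -9 + 0 \left(-2 + 4\right) = -9 + 0 \cdot 2 = -9 + 0 = -9$)
$x = -9$
$6 \cdot 1 \left(-3\right) \left(-10\right) x = 6 \cdot 1 \left(-3\right) \left(-10\right) \left(-9\right) = 6 \left(-3\right) \left(-10\right) \left(-9\right) = \left(-18\right) \left(-10\right) \left(-9\right) = 180 \left(-9\right) = -1620$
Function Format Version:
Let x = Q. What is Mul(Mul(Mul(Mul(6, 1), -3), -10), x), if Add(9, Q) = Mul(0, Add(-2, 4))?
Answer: -1620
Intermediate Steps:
Q = -9 (Q = Add(-9, Mul(0, Add(-2, 4))) = Add(-9, Mul(0, 2)) = Add(-9, 0) = -9)
x = -9
Mul(Mul(Mul(Mul(6, 1), -3), -10), x) = Mul(Mul(Mul(Mul(6, 1), -3), -10), -9) = Mul(Mul(Mul(6, -3), -10), -9) = Mul(Mul(-18, -10), -9) = Mul(180, -9) = -1620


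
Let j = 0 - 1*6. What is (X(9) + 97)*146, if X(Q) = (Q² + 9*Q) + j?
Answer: 36938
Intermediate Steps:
j = -6 (j = 0 - 6 = -6)
X(Q) = -6 + Q² + 9*Q (X(Q) = (Q² + 9*Q) - 6 = -6 + Q² + 9*Q)
(X(9) + 97)*146 = ((-6 + 9² + 9*9) + 97)*146 = ((-6 + 81 + 81) + 97)*146 = (156 + 97)*146 = 253*146 = 36938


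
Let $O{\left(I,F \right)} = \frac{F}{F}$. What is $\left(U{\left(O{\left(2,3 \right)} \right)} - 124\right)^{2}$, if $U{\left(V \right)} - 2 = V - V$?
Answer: $14884$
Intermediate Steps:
$O{\left(I,F \right)} = 1$
$U{\left(V \right)} = 2$ ($U{\left(V \right)} = 2 + \left(V - V\right) = 2 + 0 = 2$)
$\left(U{\left(O{\left(2,3 \right)} \right)} - 124\right)^{2} = \left(2 - 124\right)^{2} = \left(-122\right)^{2} = 14884$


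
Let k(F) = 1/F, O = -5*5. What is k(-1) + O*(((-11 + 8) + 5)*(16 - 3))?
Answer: -651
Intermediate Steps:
O = -25
k(-1) + O*(((-11 + 8) + 5)*(16 - 3)) = 1/(-1) - 25*((-11 + 8) + 5)*(16 - 3) = -1 - 25*(-3 + 5)*13 = -1 - 50*13 = -1 - 25*26 = -1 - 650 = -651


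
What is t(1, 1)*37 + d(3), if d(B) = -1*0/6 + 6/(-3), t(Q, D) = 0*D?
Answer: -2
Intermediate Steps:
t(Q, D) = 0
d(B) = -2 (d(B) = 0*(1/6) + 6*(-1/3) = 0 - 2 = -2)
t(1, 1)*37 + d(3) = 0*37 - 2 = 0 - 2 = -2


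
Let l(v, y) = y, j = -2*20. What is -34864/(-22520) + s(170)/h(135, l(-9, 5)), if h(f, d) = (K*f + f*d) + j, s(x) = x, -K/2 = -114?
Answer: 27477024/17686645 ≈ 1.5535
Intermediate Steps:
K = 228 (K = -2*(-114) = 228)
j = -40
h(f, d) = -40 + 228*f + d*f (h(f, d) = (228*f + f*d) - 40 = (228*f + d*f) - 40 = -40 + 228*f + d*f)
-34864/(-22520) + s(170)/h(135, l(-9, 5)) = -34864/(-22520) + 170/(-40 + 228*135 + 5*135) = -34864*(-1/22520) + 170/(-40 + 30780 + 675) = 4358/2815 + 170/31415 = 4358/2815 + 170*(1/31415) = 4358/2815 + 34/6283 = 27477024/17686645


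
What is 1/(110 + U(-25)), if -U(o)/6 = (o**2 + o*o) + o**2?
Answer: -1/11140 ≈ -8.9767e-5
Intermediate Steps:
U(o) = -18*o**2 (U(o) = -6*((o**2 + o*o) + o**2) = -6*((o**2 + o**2) + o**2) = -6*(2*o**2 + o**2) = -18*o**2)
1/(110 + U(-25)) = 1/(110 - 18*(-25)**2) = 1/(110 - 18*625) = 1/(110 - 11250) = 1/(-11140) = -1/11140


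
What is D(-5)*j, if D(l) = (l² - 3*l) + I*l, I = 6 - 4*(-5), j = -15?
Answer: 1350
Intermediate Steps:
I = 26 (I = 6 + 20 = 26)
D(l) = l² + 23*l (D(l) = (l² - 3*l) + 26*l = l² + 23*l)
D(-5)*j = -5*(23 - 5)*(-15) = -5*18*(-15) = -90*(-15) = 1350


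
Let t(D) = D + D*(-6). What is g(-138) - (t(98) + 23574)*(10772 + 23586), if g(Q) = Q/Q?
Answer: -793120071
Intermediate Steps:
t(D) = -5*D (t(D) = D - 6*D = -5*D)
g(Q) = 1
g(-138) - (t(98) + 23574)*(10772 + 23586) = 1 - (-5*98 + 23574)*(10772 + 23586) = 1 - (-490 + 23574)*34358 = 1 - 23084*34358 = 1 - 1*793120072 = 1 - 793120072 = -793120071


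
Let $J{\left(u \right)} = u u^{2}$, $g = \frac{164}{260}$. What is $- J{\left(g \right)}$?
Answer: $- \frac{68921}{274625} \approx -0.25096$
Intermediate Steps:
$g = \frac{41}{65}$ ($g = 164 \cdot \frac{1}{260} = \frac{41}{65} \approx 0.63077$)
$J{\left(u \right)} = u^{3}$
$- J{\left(g \right)} = - \left(\frac{41}{65}\right)^{3} = \left(-1\right) \frac{68921}{274625} = - \frac{68921}{274625}$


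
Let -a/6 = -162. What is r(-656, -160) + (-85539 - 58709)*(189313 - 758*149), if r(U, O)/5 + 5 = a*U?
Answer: -11019552193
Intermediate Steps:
a = 972 (a = -6*(-162) = 972)
r(U, O) = -25 + 4860*U (r(U, O) = -25 + 5*(972*U) = -25 + 4860*U)
r(-656, -160) + (-85539 - 58709)*(189313 - 758*149) = (-25 + 4860*(-656)) + (-85539 - 58709)*(189313 - 758*149) = (-25 - 3188160) - 144248*(189313 - 112942) = -3188185 - 144248*76371 = -3188185 - 11016364008 = -11019552193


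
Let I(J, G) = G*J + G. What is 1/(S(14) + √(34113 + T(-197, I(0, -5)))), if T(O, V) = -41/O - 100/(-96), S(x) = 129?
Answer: -609912/82613525 + 14*√3890762214/82613525 ≈ 0.0031878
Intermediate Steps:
I(J, G) = G + G*J
T(O, V) = 25/24 - 41/O (T(O, V) = -41/O - 100*(-1/96) = -41/O + 25/24 = 25/24 - 41/O)
1/(S(14) + √(34113 + T(-197, I(0, -5)))) = 1/(129 + √(34113 + (25/24 - 41/(-197)))) = 1/(129 + √(34113 + (25/24 - 41*(-1/197)))) = 1/(129 + √(34113 + (25/24 + 41/197))) = 1/(129 + √(34113 + 5909/4728)) = 1/(129 + √(161292173/4728)) = 1/(129 + 7*√3890762214/2364)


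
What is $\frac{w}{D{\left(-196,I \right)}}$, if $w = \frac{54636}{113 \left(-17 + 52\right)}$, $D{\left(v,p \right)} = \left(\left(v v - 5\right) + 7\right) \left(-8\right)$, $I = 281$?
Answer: $- \frac{4553}{101295460} \approx -4.4948 \cdot 10^{-5}$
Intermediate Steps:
$D{\left(v,p \right)} = -16 - 8 v^{2}$ ($D{\left(v,p \right)} = \left(\left(v^{2} - 5\right) + 7\right) \left(-8\right) = \left(\left(-5 + v^{2}\right) + 7\right) \left(-8\right) = \left(2 + v^{2}\right) \left(-8\right) = -16 - 8 v^{2}$)
$w = \frac{54636}{3955}$ ($w = \frac{54636}{113 \cdot 35} = \frac{54636}{3955} \approx 13.814$)
$\frac{w}{D{\left(-196,I \right)}} = \frac{54636}{3955 \left(-16 - 8 \left(-196\right)^{2}\right)} = \frac{54636}{3955 \left(-16 - 307328\right)} = \frac{54636}{3955 \left(-307344\right)} = \frac{54636}{3955} \left(- \frac{1}{307344}\right) = - \frac{4553}{101295460}$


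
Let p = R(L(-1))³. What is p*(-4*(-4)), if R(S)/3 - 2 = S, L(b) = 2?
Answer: 27648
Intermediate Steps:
R(S) = 6 + 3*S
p = 1728 (p = (6 + 3*2)³ = (6 + 6)³ = 12³ = 1728)
p*(-4*(-4)) = 1728*(-4*(-4)) = 1728*16 = 27648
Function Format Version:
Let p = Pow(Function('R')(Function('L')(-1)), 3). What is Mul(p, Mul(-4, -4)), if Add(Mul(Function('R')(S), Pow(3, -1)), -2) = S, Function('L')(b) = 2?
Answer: 27648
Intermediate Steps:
Function('R')(S) = Add(6, Mul(3, S))
p = 1728 (p = Pow(Add(6, Mul(3, 2)), 3) = Pow(Add(6, 6), 3) = Pow(12, 3) = 1728)
Mul(p, Mul(-4, -4)) = Mul(1728, Mul(-4, -4)) = Mul(1728, 16) = 27648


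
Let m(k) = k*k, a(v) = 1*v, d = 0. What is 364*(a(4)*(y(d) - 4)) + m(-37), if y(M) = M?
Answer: -4455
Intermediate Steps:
a(v) = v
m(k) = k**2
364*(a(4)*(y(d) - 4)) + m(-37) = 364*(4*(0 - 4)) + (-37)**2 = 364*(4*(-4)) + 1369 = 364*(-16) + 1369 = -5824 + 1369 = -4455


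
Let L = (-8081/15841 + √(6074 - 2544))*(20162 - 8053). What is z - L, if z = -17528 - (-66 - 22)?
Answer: -178414211/15841 - 12109*√3530 ≈ -7.3071e+5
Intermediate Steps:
z = -17440 (z = -17528 - 1*(-88) = -17528 + 88 = -17440)
L = -97852829/15841 + 12109*√3530 (L = (-8081*1/15841 + √3530)*12109 = (-8081/15841 + √3530)*12109 = -97852829/15841 + 12109*√3530 ≈ 7.1327e+5)
z - L = -17440 - (-97852829/15841 + 12109*√3530) = -17440 + (97852829/15841 - 12109*√3530) = -178414211/15841 - 12109*√3530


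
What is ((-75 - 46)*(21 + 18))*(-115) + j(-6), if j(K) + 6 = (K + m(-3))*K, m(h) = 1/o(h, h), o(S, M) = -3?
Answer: 542717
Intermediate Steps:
m(h) = -⅓ (m(h) = 1/(-3) = -⅓)
j(K) = -6 + K*(-⅓ + K) (j(K) = -6 + (K - ⅓)*K = -6 + (-⅓ + K)*K = -6 + K*(-⅓ + K))
((-75 - 46)*(21 + 18))*(-115) + j(-6) = ((-75 - 46)*(21 + 18))*(-115) + (-6 + (-6)² - ⅓*(-6)) = -121*39*(-115) + (-6 + 36 + 2) = -4719*(-115) + 32 = 542685 + 32 = 542717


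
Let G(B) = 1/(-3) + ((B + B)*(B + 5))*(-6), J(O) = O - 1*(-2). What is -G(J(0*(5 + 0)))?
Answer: 505/3 ≈ 168.33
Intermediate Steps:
J(O) = 2 + O (J(O) = O + 2 = 2 + O)
G(B) = -⅓ - 12*B*(5 + B) (G(B) = -⅓ + ((2*B)*(5 + B))*(-6) = -⅓ + (2*B*(5 + B))*(-6) = -⅓ - 12*B*(5 + B))
-G(J(0*(5 + 0))) = -(-⅓ - 60*(2 + 0*(5 + 0)) - 12*(2 + 0*(5 + 0))²) = -(-⅓ - 60*(2 + 0*5) - 12*(2 + 0*5)²) = -(-⅓ - 60*(2 + 0) - 12*(2 + 0)²) = -(-⅓ - 60*2 - 12*2²) = -(-⅓ - 120 - 12*4) = -(-⅓ - 120 - 48) = -1*(-505/3) = 505/3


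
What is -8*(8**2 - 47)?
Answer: -136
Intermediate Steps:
-8*(8**2 - 47) = -8*(64 - 47) = -8*17 = -136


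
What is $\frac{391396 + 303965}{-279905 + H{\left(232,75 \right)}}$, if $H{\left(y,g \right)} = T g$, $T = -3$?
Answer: $- \frac{695361}{280130} \approx -2.4823$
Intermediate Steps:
$H{\left(y,g \right)} = - 3 g$
$\frac{391396 + 303965}{-279905 + H{\left(232,75 \right)}} = \frac{391396 + 303965}{-279905 - 225} = \frac{695361}{-279905 - 225} = \frac{695361}{-280130} = 695361 \left(- \frac{1}{280130}\right) = - \frac{695361}{280130}$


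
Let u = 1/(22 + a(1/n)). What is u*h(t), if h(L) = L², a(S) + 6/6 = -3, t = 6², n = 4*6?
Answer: 72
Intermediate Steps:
n = 24
t = 36
a(S) = -4 (a(S) = -1 - 3 = -4)
u = 1/18 (u = 1/(22 - 4) = 1/18 ≈ 0.055556)
u*h(t) = (1/18)*36² = (1/18)*1296 = 72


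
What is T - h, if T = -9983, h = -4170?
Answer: -5813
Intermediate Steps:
T - h = -9983 - 1*(-4170) = -9983 + 4170 = -5813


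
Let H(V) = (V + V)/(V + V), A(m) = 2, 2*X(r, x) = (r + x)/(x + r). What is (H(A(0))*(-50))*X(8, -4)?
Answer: -25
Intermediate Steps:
X(r, x) = ½ (X(r, x) = ((r + x)/(x + r))/2 = ((r + x)/(r + x))/2 = (½)*1 = ½)
H(V) = 1 (H(V) = (2*V)/((2*V)) = (2*V)*(1/(2*V)) = 1)
(H(A(0))*(-50))*X(8, -4) = (1*(-50))*(½) = -50*½ = -25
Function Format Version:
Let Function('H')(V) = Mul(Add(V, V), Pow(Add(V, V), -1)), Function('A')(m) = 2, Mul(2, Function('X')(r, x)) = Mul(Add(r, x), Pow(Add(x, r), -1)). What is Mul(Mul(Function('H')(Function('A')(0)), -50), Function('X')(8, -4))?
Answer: -25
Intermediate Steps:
Function('X')(r, x) = Rational(1, 2) (Function('X')(r, x) = Mul(Rational(1, 2), Mul(Add(r, x), Pow(Add(x, r), -1))) = Mul(Rational(1, 2), Mul(Add(r, x), Pow(Add(r, x), -1))) = Mul(Rational(1, 2), 1) = Rational(1, 2))
Function('H')(V) = 1 (Function('H')(V) = Mul(Mul(2, V), Pow(Mul(2, V), -1)) = Mul(Mul(2, V), Mul(Rational(1, 2), Pow(V, -1))) = 1)
Mul(Mul(Function('H')(Function('A')(0)), -50), Function('X')(8, -4)) = Mul(Mul(1, -50), Rational(1, 2)) = Mul(-50, Rational(1, 2)) = -25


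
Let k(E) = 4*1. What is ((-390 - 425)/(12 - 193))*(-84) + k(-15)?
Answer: -67736/181 ≈ -374.23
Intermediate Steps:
k(E) = 4
((-390 - 425)/(12 - 193))*(-84) + k(-15) = ((-390 - 425)/(12 - 193))*(-84) + 4 = -815/(-181)*(-84) + 4 = -815*(-1/181)*(-84) + 4 = (815/181)*(-84) + 4 = -68460/181 + 4 = -67736/181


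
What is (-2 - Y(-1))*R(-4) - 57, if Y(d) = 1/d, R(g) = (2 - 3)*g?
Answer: -61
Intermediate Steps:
R(g) = -g
Y(d) = 1/d
(-2 - Y(-1))*R(-4) - 57 = (-2 - 1/(-1))*(-1*(-4)) - 57 = (-2 - 1*(-1))*4 - 57 = (-2 + 1)*4 - 57 = -1*4 - 57 = -4 - 57 = -61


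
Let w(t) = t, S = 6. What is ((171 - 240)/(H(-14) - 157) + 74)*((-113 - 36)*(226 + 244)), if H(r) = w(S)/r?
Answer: -2872315465/551 ≈ -5.2129e+6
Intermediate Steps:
H(r) = 6/r
((171 - 240)/(H(-14) - 157) + 74)*((-113 - 36)*(226 + 244)) = ((171 - 240)/(6/(-14) - 157) + 74)*((-113 - 36)*(226 + 244)) = (-69/(6*(-1/14) - 157) + 74)*(-149*470) = (-69/(-3/7 - 157) + 74)*(-70030) = (-69/(-1102/7) + 74)*(-70030) = (-69*(-7/1102) + 74)*(-70030) = (483/1102 + 74)*(-70030) = (82031/1102)*(-70030) = -2872315465/551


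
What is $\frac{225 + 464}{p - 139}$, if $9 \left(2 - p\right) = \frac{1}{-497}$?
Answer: $- \frac{3081897}{612800} \approx -5.0292$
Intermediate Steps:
$p = \frac{8947}{4473}$ ($p = 2 - \frac{1}{9 \left(-497\right)} = 2 - - \frac{1}{4473} = 2 + \frac{1}{4473} = \frac{8947}{4473} \approx 2.0002$)
$\frac{225 + 464}{p - 139} = \frac{225 + 464}{\frac{8947}{4473} - 139} = \frac{689}{- \frac{612800}{4473}} = 689 \left(- \frac{4473}{612800}\right) = - \frac{3081897}{612800}$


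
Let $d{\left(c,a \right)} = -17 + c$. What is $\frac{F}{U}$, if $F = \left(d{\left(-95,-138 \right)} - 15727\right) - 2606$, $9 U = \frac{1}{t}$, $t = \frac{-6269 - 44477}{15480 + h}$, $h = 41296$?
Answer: $\frac{4212044865}{28388} \approx 1.4837 \cdot 10^{5}$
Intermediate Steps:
$t = - \frac{25373}{28388}$ ($t = \frac{-6269 - 44477}{15480 + 41296} = - \frac{50746}{56776} = \left(-50746\right) \frac{1}{56776} = - \frac{25373}{28388} \approx -0.89379$)
$U = - \frac{28388}{228357}$ ($U = \frac{1}{9 \left(- \frac{25373}{28388}\right)} = \frac{1}{9} \left(- \frac{28388}{25373}\right) = - \frac{28388}{228357} \approx -0.12431$)
$F = -18445$ ($F = \left(\left(-17 - 95\right) - 15727\right) - 2606 = \left(-112 - 15727\right) - 2606 = -15839 - 2606 = -18445$)
$\frac{F}{U} = - \frac{18445}{- \frac{28388}{228357}} = \left(-18445\right) \left(- \frac{228357}{28388}\right) = \frac{4212044865}{28388}$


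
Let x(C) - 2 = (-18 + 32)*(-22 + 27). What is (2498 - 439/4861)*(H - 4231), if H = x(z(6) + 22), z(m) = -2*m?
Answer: -50499987901/4861 ≈ -1.0389e+7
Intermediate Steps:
x(C) = 72 (x(C) = 2 + (-18 + 32)*(-22 + 27) = 2 + 14*5 = 2 + 70 = 72)
H = 72
(2498 - 439/4861)*(H - 4231) = (2498 - 439/4861)*(72 - 4231) = (2498 - 439*1/4861)*(-4159) = (2498 - 439/4861)*(-4159) = (12142339/4861)*(-4159) = -50499987901/4861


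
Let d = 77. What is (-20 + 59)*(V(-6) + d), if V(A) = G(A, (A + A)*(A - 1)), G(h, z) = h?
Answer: 2769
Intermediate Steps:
V(A) = A
(-20 + 59)*(V(-6) + d) = (-20 + 59)*(-6 + 77) = 39*71 = 2769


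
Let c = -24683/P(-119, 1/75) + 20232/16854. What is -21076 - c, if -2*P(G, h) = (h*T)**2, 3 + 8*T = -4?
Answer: -49923774926944/137641 ≈ -3.6271e+8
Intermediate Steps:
T = -7/8 (T = -3/8 + (1/8)*(-4) = -3/8 - 1/2 = -7/8 ≈ -0.87500)
P(G, h) = -49*h**2/128 (P(G, h) = -49*h**2/64/2 = -49*h**2/128)
c = 49920874005228/137641 (c = -24683/((-49*(1/75)**2/128)) + 20232/16854 = -24683/((-49*(1/75)**2/128)) + 20232*(1/16854) = -24683/((-49/128*1/5625)) + 3372/2809 = -24683/(-49/720000) + 3372/2809 = -24683*(-720000/49) + 3372/2809 = 17771760000/49 + 3372/2809 = 49920874005228/137641 ≈ 3.6269e+8)
-21076 - c = -21076 - 1*49920874005228/137641 = -21076 - 49920874005228/137641 = -49923774926944/137641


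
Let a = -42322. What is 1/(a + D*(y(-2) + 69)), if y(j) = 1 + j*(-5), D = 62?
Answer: -1/37362 ≈ -2.6765e-5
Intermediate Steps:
y(j) = 1 - 5*j
1/(a + D*(y(-2) + 69)) = 1/(-42322 + 62*((1 - 5*(-2)) + 69)) = 1/(-42322 + 62*((1 + 10) + 69)) = 1/(-42322 + 62*(11 + 69)) = 1/(-42322 + 62*80) = 1/(-42322 + 4960) = 1/(-37362) = -1/37362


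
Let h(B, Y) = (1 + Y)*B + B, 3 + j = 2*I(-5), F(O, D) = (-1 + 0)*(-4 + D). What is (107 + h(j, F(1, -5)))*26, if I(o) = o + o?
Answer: -3796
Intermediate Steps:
I(o) = 2*o
F(O, D) = 4 - D (F(O, D) = -(-4 + D) = 4 - D)
j = -23 (j = -3 + 2*(2*(-5)) = -3 + 2*(-10) = -3 - 20 = -23)
h(B, Y) = B + B*(1 + Y) (h(B, Y) = B*(1 + Y) + B = B + B*(1 + Y))
(107 + h(j, F(1, -5)))*26 = (107 - 23*(2 + (4 - 1*(-5))))*26 = (107 - 23*(2 + (4 + 5)))*26 = (107 - 23*(2 + 9))*26 = (107 - 23*11)*26 = (107 - 253)*26 = -146*26 = -3796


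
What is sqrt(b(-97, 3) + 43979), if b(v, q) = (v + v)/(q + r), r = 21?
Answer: sqrt(1582953)/6 ≈ 209.69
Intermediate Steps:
b(v, q) = 2*v/(21 + q) (b(v, q) = (v + v)/(q + 21) = (2*v)/(21 + q) = 2*v/(21 + q))
sqrt(b(-97, 3) + 43979) = sqrt(2*(-97)/(21 + 3) + 43979) = sqrt(2*(-97)/24 + 43979) = sqrt(2*(-97)*(1/24) + 43979) = sqrt(-97/12 + 43979) = sqrt(527651/12) = sqrt(1582953)/6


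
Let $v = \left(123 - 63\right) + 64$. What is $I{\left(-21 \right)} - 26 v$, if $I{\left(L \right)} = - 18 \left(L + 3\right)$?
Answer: $-2900$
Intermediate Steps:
$I{\left(L \right)} = -54 - 18 L$ ($I{\left(L \right)} = - 18 \left(3 + L\right) = -54 - 18 L$)
$v = 124$ ($v = \left(123 + \left(-66 + 3\right)\right) + 64 = \left(123 - 63\right) + 64 = 60 + 64 = 124$)
$I{\left(-21 \right)} - 26 v = \left(-54 - -378\right) - 3224 = \left(-54 + 378\right) - 3224 = 324 - 3224 = -2900$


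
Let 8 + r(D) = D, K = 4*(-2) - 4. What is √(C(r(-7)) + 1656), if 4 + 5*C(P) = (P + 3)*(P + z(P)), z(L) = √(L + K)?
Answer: 2*√(10570 - 45*I*√3)/5 ≈ 41.125 - 0.15162*I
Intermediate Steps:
K = -12 (K = -8 - 4 = -12)
r(D) = -8 + D
z(L) = √(-12 + L) (z(L) = √(L - 12) = √(-12 + L))
C(P) = -⅘ + (3 + P)*(P + √(-12 + P))/5 (C(P) = -⅘ + ((P + 3)*(P + √(-12 + P)))/5 = -⅘ + ((3 + P)*(P + √(-12 + P)))/5 = -⅘ + (3 + P)*(P + √(-12 + P))/5)
√(C(r(-7)) + 1656) = √((-⅘ + (-8 - 7)²/5 + 3*(-8 - 7)/5 + 3*√(-12 + (-8 - 7))/5 + (-8 - 7)*√(-12 + (-8 - 7))/5) + 1656) = √((-⅘ + (⅕)*(-15)² + (⅗)*(-15) + 3*√(-12 - 15)/5 + (⅕)*(-15)*√(-12 - 15)) + 1656) = √((-⅘ + (⅕)*225 - 9 + 3*√(-27)/5 + (⅕)*(-15)*√(-27)) + 1656) = √((-⅘ + 45 - 9 + 3*(3*I*√3)/5 + (⅕)*(-15)*(3*I*√3)) + 1656) = √((-⅘ + 45 - 9 + 9*I*√3/5 - 9*I*√3) + 1656) = √((176/5 - 36*I*√3/5) + 1656) = √(8456/5 - 36*I*√3/5)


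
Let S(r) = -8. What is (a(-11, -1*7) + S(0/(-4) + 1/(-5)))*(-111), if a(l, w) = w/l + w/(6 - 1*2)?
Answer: 44511/44 ≈ 1011.6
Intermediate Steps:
a(l, w) = w/4 + w/l (a(l, w) = w/l + w/(6 - 2) = w/l + w/4 = w/4 + w/l)
(a(-11, -1*7) + S(0/(-4) + 1/(-5)))*(-111) = (((-1*7)/4 - 1*7/(-11)) - 8)*(-111) = (((¼)*(-7) - 7*(-1/11)) - 8)*(-111) = ((-7/4 + 7/11) - 8)*(-111) = (-49/44 - 8)*(-111) = -401/44*(-111) = 44511/44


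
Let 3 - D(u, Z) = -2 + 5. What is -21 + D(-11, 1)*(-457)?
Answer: -21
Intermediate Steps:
D(u, Z) = 0 (D(u, Z) = 3 - (-2 + 5) = 3 - 1*3 = 3 - 3 = 0)
-21 + D(-11, 1)*(-457) = -21 + 0*(-457) = -21 + 0 = -21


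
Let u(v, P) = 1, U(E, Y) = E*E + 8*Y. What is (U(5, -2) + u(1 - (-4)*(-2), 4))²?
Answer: 100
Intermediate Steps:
U(E, Y) = E² + 8*Y
(U(5, -2) + u(1 - (-4)*(-2), 4))² = ((5² + 8*(-2)) + 1)² = ((25 - 16) + 1)² = (9 + 1)² = 10² = 100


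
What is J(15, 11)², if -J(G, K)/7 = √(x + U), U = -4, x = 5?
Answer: 49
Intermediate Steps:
J(G, K) = -7 (J(G, K) = -7*√(5 - 4) = -7*√1 = -7*1 = -7)
J(15, 11)² = (-7)² = 49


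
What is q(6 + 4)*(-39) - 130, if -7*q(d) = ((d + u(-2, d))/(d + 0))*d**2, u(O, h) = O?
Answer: 2210/7 ≈ 315.71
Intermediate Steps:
q(d) = -d*(-2 + d)/7 (q(d) = -(d - 2)/(d + 0)*d**2/7 = -(-2 + d)/d*d**2/7 = -d*(-2 + d)/7)
q(6 + 4)*(-39) - 130 = ((6 + 4)*(2 - (6 + 4))/7)*(-39) - 130 = ((1/7)*10*(2 - 1*10))*(-39) - 130 = ((1/7)*10*(2 - 10))*(-39) - 130 = ((1/7)*10*(-8))*(-39) - 130 = -80/7*(-39) - 130 = 3120/7 - 130 = 2210/7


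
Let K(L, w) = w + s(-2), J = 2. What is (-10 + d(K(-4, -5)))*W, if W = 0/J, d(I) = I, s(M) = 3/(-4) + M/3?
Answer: 0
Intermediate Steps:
s(M) = -¾ + M/3 (s(M) = 3*(-¼) + M*(⅓) = -¾ + M/3)
K(L, w) = -17/12 + w (K(L, w) = w + (-¾ + (⅓)*(-2)) = w + (-¾ - ⅔) = w - 17/12 = -17/12 + w)
W = 0 (W = 0/2 = 0*(½) = 0)
(-10 + d(K(-4, -5)))*W = (-10 + (-17/12 - 5))*0 = (-10 - 77/12)*0 = -197/12*0 = 0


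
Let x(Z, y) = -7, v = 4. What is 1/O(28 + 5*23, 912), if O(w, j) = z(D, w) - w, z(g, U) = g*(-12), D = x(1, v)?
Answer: -1/59 ≈ -0.016949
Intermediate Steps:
D = -7
z(g, U) = -12*g
O(w, j) = 84 - w (O(w, j) = -12*(-7) - w = 84 - w)
1/O(28 + 5*23, 912) = 1/(84 - (28 + 5*23)) = 1/(84 - (28 + 115)) = 1/(84 - 1*143) = 1/(84 - 143) = 1/(-59) = -1/59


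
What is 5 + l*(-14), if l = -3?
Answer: 47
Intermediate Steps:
5 + l*(-14) = 5 - 3*(-14) = 5 + 42 = 47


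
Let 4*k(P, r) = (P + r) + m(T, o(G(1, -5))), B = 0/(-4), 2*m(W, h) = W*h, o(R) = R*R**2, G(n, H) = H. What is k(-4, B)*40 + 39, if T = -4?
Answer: 2499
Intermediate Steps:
o(R) = R**3
m(W, h) = W*h/2 (m(W, h) = (W*h)/2 = W*h/2)
B = 0 (B = 0*(-1/4) = 0)
k(P, r) = 125/2 + P/4 + r/4 (k(P, r) = ((P + r) + (1/2)*(-4)*(-5)**3)/4 = ((P + r) + (1/2)*(-4)*(-125))/4 = ((P + r) + 250)/4 = (250 + P + r)/4 = 125/2 + P/4 + r/4)
k(-4, B)*40 + 39 = (125/2 + (1/4)*(-4) + (1/4)*0)*40 + 39 = (125/2 - 1 + 0)*40 + 39 = (123/2)*40 + 39 = 2460 + 39 = 2499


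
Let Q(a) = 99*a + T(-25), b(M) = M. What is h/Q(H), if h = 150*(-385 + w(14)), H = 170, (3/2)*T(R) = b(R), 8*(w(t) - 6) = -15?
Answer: -137115/40352 ≈ -3.3980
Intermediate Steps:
w(t) = 33/8 (w(t) = 6 + (⅛)*(-15) = 6 - 15/8 = 33/8)
T(R) = 2*R/3
Q(a) = -50/3 + 99*a (Q(a) = 99*a + (⅔)*(-25) = 99*a - 50/3 = -50/3 + 99*a)
h = -228525/4 (h = 150*(-385 + 33/8) = 150*(-3047/8) = -228525/4 ≈ -57131.)
h/Q(H) = -228525/(4*(-50/3 + 99*170)) = -228525/(4*(-50/3 + 16830)) = -228525/(4*50440/3) = -228525/4*3/50440 = -137115/40352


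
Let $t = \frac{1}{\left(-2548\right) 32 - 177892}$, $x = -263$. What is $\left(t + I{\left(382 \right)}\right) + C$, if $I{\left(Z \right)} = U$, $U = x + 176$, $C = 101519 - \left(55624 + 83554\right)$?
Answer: $- \frac{9792369289}{259428} \approx -37746.0$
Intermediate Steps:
$C = -37659$ ($C = 101519 - 139178 = -37659$)
$U = -87$ ($U = -263 + 176 = -87$)
$I{\left(Z \right)} = -87$
$t = - \frac{1}{259428}$ ($t = \frac{1}{-81536 - 177892} = \frac{1}{-259428} = - \frac{1}{259428} \approx -3.8546 \cdot 10^{-6}$)
$\left(t + I{\left(382 \right)}\right) + C = \left(- \frac{1}{259428} - 87\right) - 37659 = - \frac{22570237}{259428} - 37659 = - \frac{9792369289}{259428}$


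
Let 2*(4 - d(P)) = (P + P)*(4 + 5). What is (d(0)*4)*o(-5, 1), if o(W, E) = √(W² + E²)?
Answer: 16*√26 ≈ 81.584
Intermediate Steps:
o(W, E) = √(E² + W²)
d(P) = 4 - 9*P (d(P) = 4 - (P + P)*(4 + 5)/2 = 4 - 2*P*9/2 = 4 - 9*P)
(d(0)*4)*o(-5, 1) = ((4 - 9*0)*4)*√(1² + (-5)²) = ((4 + 0)*4)*√(1 + 25) = (4*4)*√26 = 16*√26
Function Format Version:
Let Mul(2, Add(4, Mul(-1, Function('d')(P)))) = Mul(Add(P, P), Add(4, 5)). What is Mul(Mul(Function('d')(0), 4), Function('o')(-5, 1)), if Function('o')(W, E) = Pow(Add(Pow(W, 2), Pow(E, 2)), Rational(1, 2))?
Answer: Mul(16, Pow(26, Rational(1, 2))) ≈ 81.584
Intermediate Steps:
Function('o')(W, E) = Pow(Add(Pow(E, 2), Pow(W, 2)), Rational(1, 2))
Function('d')(P) = Add(4, Mul(-9, P)) (Function('d')(P) = Add(4, Mul(Rational(-1, 2), Mul(Add(P, P), Add(4, 5)))) = Add(4, Mul(Rational(-1, 2), Mul(Mul(2, P), 9))) = Add(4, Mul(Rational(-1, 2), Mul(18, P))) = Add(4, Mul(-9, P)))
Mul(Mul(Function('d')(0), 4), Function('o')(-5, 1)) = Mul(Mul(Add(4, Mul(-9, 0)), 4), Pow(Add(Pow(1, 2), Pow(-5, 2)), Rational(1, 2))) = Mul(Mul(Add(4, 0), 4), Pow(Add(1, 25), Rational(1, 2))) = Mul(Mul(4, 4), Pow(26, Rational(1, 2))) = Mul(16, Pow(26, Rational(1, 2)))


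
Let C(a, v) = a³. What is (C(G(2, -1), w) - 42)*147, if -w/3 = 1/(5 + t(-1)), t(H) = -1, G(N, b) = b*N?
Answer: -7350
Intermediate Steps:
G(N, b) = N*b
w = -¾ (w = -3/(5 - 1) = -3/4 = -3*¼ = -¾ ≈ -0.75000)
(C(G(2, -1), w) - 42)*147 = ((2*(-1))³ - 42)*147 = ((-2)³ - 42)*147 = (-8 - 42)*147 = -50*147 = -7350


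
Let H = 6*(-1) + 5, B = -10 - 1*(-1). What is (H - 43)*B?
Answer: 396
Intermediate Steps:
B = -9 (B = -10 + 1 = -9)
H = -1 (H = -6 + 5 = -1)
(H - 43)*B = (-1 - 43)*(-9) = -44*(-9) = 396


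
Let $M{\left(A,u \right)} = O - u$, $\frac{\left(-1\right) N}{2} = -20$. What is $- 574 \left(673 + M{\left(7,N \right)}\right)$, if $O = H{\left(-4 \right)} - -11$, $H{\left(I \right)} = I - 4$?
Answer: $-365064$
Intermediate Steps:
$N = 40$ ($N = \left(-2\right) \left(-20\right) = 40$)
$H{\left(I \right)} = -4 + I$ ($H{\left(I \right)} = I - 4 = -4 + I$)
$O = 3$ ($O = \left(-4 - 4\right) - -11 = -8 + 11 = 3$)
$M{\left(A,u \right)} = 3 - u$
$- 574 \left(673 + M{\left(7,N \right)}\right) = - 574 \left(673 + \left(3 - 40\right)\right) = - 574 \left(673 - 37\right) = \left(-574\right) 636 = -365064$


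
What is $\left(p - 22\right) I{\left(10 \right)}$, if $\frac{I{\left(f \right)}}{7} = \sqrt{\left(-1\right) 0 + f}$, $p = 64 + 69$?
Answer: $777 \sqrt{10} \approx 2457.1$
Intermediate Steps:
$p = 133$
$I{\left(f \right)} = 7 \sqrt{f}$ ($I{\left(f \right)} = 7 \sqrt{\left(-1\right) 0 + f} = 7 \sqrt{0 + f} = 7 \sqrt{f}$)
$\left(p - 22\right) I{\left(10 \right)} = \left(133 - 22\right) 7 \sqrt{10} = 111 \cdot 7 \sqrt{10} = 777 \sqrt{10}$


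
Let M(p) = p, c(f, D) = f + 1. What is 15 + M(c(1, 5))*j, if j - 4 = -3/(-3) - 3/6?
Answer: 24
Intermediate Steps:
c(f, D) = 1 + f
j = 9/2 (j = 4 + (-3/(-3) - 3/6) = 4 + (-3*(-⅓) - 3*⅙) = 4 + (1 - ½) = 4 + ½ = 9/2 ≈ 4.5000)
15 + M(c(1, 5))*j = 15 + (1 + 1)*(9/2) = 15 + 2*(9/2) = 15 + 9 = 24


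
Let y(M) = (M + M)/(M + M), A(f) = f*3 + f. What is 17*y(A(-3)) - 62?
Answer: -45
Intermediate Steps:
A(f) = 4*f (A(f) = 3*f + f = 4*f)
y(M) = 1 (y(M) = (2*M)/((2*M)) = (2*M)*(1/(2*M)) = 1)
17*y(A(-3)) - 62 = 17*1 - 62 = 17 - 62 = -45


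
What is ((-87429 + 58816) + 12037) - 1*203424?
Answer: -220000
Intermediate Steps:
((-87429 + 58816) + 12037) - 1*203424 = (-28613 + 12037) - 203424 = -16576 - 203424 = -220000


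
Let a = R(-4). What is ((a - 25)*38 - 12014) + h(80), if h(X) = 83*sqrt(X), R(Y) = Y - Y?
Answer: -12964 + 332*sqrt(5) ≈ -12222.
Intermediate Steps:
R(Y) = 0
a = 0
((a - 25)*38 - 12014) + h(80) = ((0 - 25)*38 - 12014) + 83*sqrt(80) = (-25*38 - 12014) + 83*(4*sqrt(5)) = (-950 - 12014) + 332*sqrt(5) = -12964 + 332*sqrt(5)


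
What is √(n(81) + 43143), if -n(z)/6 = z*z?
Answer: √3777 ≈ 61.457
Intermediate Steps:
n(z) = -6*z² (n(z) = -6*z*z = -6*z²)
√(n(81) + 43143) = √(-6*81² + 43143) = √(-6*6561 + 43143) = √(-39366 + 43143) = √3777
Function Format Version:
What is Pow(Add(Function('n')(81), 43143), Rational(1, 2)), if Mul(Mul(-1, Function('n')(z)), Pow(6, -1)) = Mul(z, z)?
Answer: Pow(3777, Rational(1, 2)) ≈ 61.457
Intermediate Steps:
Function('n')(z) = Mul(-6, Pow(z, 2)) (Function('n')(z) = Mul(-6, Mul(z, z)) = Mul(-6, Pow(z, 2)))
Pow(Add(Function('n')(81), 43143), Rational(1, 2)) = Pow(Add(Mul(-6, Pow(81, 2)), 43143), Rational(1, 2)) = Pow(Add(Mul(-6, 6561), 43143), Rational(1, 2)) = Pow(Add(-39366, 43143), Rational(1, 2)) = Pow(3777, Rational(1, 2))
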